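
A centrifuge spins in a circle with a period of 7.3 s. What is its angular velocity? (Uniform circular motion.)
ω = 2π/T = 2π/7.3 = 0.8607 rad/s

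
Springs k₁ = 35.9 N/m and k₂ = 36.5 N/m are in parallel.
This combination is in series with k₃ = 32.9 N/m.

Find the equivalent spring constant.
k₁₂ = k₁ + k₂ = 72.4 N/m (parallel)
1/k_eq = 1/k₁₂ + 1/k₃ → k_eq = 22.62 N/m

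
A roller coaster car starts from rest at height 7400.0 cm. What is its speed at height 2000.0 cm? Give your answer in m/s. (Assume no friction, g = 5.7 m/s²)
mgh₁ = ½mv₂² + mgh₂ → v₂ = √(2g(h₁−h₂)) = √(2×5.7×(74−20)) = 24.81 m/s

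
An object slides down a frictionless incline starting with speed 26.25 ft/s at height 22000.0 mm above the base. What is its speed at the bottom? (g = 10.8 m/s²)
½mv₀² + mgh = ½mv² → v = √(v₀² + 2gh) = √(8.001² + 2×10.8×22) = 23.22 m/s = 76.18 ft/s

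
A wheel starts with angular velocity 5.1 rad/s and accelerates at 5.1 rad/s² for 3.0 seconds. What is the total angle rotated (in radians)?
θ = ω₀t + ½αt² = 5.1×3.0 + ½×5.1×3.0² = 38.25 rad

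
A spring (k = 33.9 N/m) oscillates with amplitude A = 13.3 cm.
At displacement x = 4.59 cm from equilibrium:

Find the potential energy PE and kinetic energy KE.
E_total = ½kA² = ½×33.9×(0.133)² = 0.2998 J
PE = ½kx² = ½×33.9×(0.0459)² = 0.03571 J
KE = E_total − PE = 0.2641 J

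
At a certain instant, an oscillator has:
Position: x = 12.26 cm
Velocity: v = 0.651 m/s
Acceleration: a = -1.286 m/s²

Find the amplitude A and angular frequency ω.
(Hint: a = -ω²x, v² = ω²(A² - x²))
a = −ω²x → ω = √(|a|/x) = √(1.286/0.1226) = 3.239 rad/s
v² = ω²(A² − x²) → A = √(x² + v²/ω²) = √(0.1226² + 0.651²/3.239²) = 0.2354 m = 23.54 cm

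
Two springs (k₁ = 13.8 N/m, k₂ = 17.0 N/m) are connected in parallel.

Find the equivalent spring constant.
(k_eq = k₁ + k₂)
k_eq = k₁ + k₂ = 13.8 + 17.0 = 30.8 N/m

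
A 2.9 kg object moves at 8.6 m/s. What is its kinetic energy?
KE = ½mv² = ½×2.9×8.6² = 107.242 J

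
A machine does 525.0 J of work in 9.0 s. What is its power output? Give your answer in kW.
P = W/t = 525 J / 9 s = 58.33 W = 0.05833 kW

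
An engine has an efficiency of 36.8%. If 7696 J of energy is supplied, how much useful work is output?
W_out = η × W_in = 0.368 × 7696 = 2832.1 J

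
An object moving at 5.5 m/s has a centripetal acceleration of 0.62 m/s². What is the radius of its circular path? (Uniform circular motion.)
r = v²/a_c = 5.5²/0.62 = 48.79 m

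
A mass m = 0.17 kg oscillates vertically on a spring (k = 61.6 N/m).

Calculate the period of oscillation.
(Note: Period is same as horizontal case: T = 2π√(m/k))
T = 2π√(m/k) = 2π√(0.17/61.6) = 0.3301 s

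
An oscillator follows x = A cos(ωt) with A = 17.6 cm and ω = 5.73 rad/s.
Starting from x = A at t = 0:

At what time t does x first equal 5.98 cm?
cos(ωt) = x/A = 5.98/17.6 = 0.3398
ωt = arccos(0.3398) = 1.224 rad
t = 1.224/5.73 = 0.2136 s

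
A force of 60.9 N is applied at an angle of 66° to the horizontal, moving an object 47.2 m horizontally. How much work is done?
W = Fd cosθ = 60.9×47.2×cos(66°) = 1169.2 J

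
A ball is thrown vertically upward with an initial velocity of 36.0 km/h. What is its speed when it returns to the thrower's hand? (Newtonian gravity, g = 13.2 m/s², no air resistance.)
By conservation of energy, the ball returns at the same speed = 36.0 km/h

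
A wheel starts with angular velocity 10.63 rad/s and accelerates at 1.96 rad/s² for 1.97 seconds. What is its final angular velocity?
ω = ω₀ + αt = 10.63 + 1.96 × 1.97 = 14.49 rad/s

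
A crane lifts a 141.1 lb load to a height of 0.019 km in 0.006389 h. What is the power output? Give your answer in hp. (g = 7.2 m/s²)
W = mgh = 64×7.2×19 = 8755 J
P = W/t = 8755/23 = 380.7 W = 0.5105 hp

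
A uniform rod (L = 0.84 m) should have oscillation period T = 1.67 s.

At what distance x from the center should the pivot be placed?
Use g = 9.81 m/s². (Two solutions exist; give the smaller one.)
T = 2π√((L²/12 + x²)/(gx)). Let c = T²g/(4π²) = 0.693.
x² − cx + L²/12 = 0 → x = (c − √(c² − L²/3))/2 = 0.09899 m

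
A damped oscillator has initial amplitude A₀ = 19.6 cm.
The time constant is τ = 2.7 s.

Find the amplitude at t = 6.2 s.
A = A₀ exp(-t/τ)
A = A₀ exp(−t/τ) = 19.6×exp(−6.2/2.7) = 1.972 cm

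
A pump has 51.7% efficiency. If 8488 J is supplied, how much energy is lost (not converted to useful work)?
W_out = η × W_in = 0.517×8488 = 4388.3 J
W_lost = W_in − W_out = 8488 − 4388.3 = 4099.7 J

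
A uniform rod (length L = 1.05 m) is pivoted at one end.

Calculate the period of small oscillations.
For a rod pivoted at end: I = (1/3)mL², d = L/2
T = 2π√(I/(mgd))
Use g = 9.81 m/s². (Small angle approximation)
I/m = (1/3)L² = 0.3675 m²; d = L/2 = 0.525 m
T = 2π√(I/(mgd)) = 2π√(0.3675/(9.81×0.525)) = 1.678 s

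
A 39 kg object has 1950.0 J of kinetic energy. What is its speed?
KE = ½mv² → v = √(2KE/m) = √(2×1950.0/39) = 10.0 m/s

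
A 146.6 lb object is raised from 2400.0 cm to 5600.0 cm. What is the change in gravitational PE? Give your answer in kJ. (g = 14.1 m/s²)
ΔPE = mg(h₂ − h₁) = 66.5 kg × 14.1 m/s² × (56 − 24) m = 3e+04 J = 30.0 kJ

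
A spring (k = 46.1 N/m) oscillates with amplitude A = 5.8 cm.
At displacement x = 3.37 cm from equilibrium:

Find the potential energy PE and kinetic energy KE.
E_total = ½kA² = ½×46.1×(0.058)² = 0.07754 J
PE = ½kx² = ½×46.1×(0.0337)² = 0.02618 J
KE = E_total − PE = 0.05136 J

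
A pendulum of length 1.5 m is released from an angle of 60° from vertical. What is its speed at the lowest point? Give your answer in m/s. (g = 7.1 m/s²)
h = L(1 − cosθ) = 1.5×(1 − cos60°) = 0.75 m
v = √(2gh) = √(2×7.1×0.75) = 3.263 m/s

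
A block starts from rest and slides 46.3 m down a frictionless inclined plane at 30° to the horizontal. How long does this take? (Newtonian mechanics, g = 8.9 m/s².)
a = g sin(θ) = 8.9 × sin(30°) = 4.45 m/s²
t = √(2d/a) = √(2 × 46.3 / 4.45) = 4.56 s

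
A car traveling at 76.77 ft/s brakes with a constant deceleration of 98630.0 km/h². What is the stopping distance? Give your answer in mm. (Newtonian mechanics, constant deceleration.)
d = v₀² / (2a) (with unit conversion) = 35970.0 mm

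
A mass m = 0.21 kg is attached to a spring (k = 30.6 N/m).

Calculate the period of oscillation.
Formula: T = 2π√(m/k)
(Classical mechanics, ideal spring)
T = 2π√(m/k) = 2π√(0.21/30.6) = 0.5205 s; f = 1/T = 1.921 Hz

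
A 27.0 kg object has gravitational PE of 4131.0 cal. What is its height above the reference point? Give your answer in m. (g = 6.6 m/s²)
PE = mgh → h = PE/(mg) = 1.728e+04 J / (27 kg × 6.6 m/s²) = 96.99 m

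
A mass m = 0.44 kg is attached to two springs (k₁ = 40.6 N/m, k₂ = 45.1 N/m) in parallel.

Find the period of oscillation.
k_eq = k₁+k₂ = 85.7 N/m
T = 2π√(m/k_eq) = 2π√(0.44/85.7) = 0.4502 s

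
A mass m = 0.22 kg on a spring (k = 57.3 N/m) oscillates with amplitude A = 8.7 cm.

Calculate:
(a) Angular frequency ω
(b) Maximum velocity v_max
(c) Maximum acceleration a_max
ω = √(k/m) = √(57.3/0.22) = 16.14 rad/s
v_max = ωA = 16.14×0.087 = 1.404 m/s
a_max = ω²A = 16.14²×0.087 = 22.66 m/s²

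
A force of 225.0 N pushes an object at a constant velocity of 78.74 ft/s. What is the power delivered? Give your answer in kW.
P = Fv = 225 N × 24 m/s = 5400 W = 5.4 kW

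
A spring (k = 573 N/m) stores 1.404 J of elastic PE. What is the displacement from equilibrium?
PE = ½kx² → x = √(2PE/k) = √(2×1.404/573) = 0.07 m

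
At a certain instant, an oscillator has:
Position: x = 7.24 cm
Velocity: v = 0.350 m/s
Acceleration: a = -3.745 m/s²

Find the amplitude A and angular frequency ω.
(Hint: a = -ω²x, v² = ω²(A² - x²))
a = −ω²x → ω = √(|a|/x) = √(3.745/0.0724) = 7.192 rad/s
v² = ω²(A² − x²) → A = √(x² + v²/ω²) = √(0.0724² + 0.35²/7.192²) = 0.08724 m = 8.724 cm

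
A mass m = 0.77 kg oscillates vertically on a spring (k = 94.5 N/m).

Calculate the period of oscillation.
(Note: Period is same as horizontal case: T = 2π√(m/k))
T = 2π√(m/k) = 2π√(0.77/94.5) = 0.5672 s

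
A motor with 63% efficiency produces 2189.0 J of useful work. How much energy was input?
W_in = W_out/η = 2189.0/0.63 = 3474.6 J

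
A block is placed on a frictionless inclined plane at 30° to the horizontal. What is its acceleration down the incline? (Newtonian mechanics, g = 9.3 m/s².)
a = g sin(θ) = 9.3 × sin(30°) = 9.3 × 0.5 = 4.65 m/s²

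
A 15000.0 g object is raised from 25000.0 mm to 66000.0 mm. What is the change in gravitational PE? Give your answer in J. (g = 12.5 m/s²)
ΔPE = mg(h₂ − h₁) = 15 kg × 12.5 m/s² × (66 − 25) m = 7688 J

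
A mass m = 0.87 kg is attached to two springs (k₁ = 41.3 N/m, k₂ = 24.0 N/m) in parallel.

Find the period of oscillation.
k_eq = k₁+k₂ = 65.3 N/m
T = 2π√(m/k_eq) = 2π√(0.87/65.3) = 0.7252 s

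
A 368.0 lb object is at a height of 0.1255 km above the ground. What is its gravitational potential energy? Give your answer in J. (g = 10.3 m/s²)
PE = mgh = 166.9 kg × 10.3 m/s² × 125.5 m = 2.158e+05 J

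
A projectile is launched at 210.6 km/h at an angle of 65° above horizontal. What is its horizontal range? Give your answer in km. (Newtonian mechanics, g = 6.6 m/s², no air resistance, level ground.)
R = v₀² sin(2θ) / g (with unit conversion) = 0.3972 km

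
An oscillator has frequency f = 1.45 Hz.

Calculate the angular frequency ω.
ω = 2πf = 2π×1.45 = 9.111 rad/s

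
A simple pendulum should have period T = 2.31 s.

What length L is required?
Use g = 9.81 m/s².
T = 2π√(L/g) → L = g(T/2π)² = 9.81×(2.31/2π)² = 1.326 m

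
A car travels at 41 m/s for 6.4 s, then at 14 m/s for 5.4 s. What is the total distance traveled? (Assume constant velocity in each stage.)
d₁ = v₁t₁ = 41 × 6.4 = 262.4 m
d₂ = v₂t₂ = 14 × 5.4 = 75.6 m
d_total = 262.4 + 75.6 = 338.0 m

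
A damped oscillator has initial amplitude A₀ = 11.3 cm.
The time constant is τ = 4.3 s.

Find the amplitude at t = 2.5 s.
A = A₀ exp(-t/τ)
A = A₀ exp(−t/τ) = 11.3×exp(−2.5/4.3) = 6.318 cm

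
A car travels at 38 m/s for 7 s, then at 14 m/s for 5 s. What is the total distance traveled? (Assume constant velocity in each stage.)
d₁ = v₁t₁ = 38 × 7 = 266 m
d₂ = v₂t₂ = 14 × 5 = 70 m
d_total = 266 + 70 = 336 m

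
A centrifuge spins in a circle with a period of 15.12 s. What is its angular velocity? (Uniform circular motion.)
ω = 2π/T = 2π/15.12 = 0.4156 rad/s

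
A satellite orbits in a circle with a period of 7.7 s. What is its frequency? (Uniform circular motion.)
f = 1/T = 1/7.7 = 0.1299 Hz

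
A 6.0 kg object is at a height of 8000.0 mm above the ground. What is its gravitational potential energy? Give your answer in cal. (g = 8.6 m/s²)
PE = mgh = 6 kg × 8.6 m/s² × 8 m = 412.8 J = 98.66 cal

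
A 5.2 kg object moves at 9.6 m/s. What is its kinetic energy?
KE = ½mv² = ½×5.2×9.6² = 239.616 J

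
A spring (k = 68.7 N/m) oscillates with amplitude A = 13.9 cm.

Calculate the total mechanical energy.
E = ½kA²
E = ½kA² = ½×68.7×(0.139)² = 0.6637 J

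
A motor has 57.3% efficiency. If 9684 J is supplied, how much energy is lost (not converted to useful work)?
W_out = η × W_in = 0.573×9684 = 5548.9 J
W_lost = W_in − W_out = 9684 − 5548.9 = 4135.1 J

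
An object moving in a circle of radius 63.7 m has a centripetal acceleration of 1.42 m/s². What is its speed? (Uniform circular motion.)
v = √(a_c × r) = √(1.42 × 63.7) = 9.51 m/s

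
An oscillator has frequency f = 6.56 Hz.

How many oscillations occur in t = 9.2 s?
n = f×t = 6.56×9.2 = 60.35 oscillations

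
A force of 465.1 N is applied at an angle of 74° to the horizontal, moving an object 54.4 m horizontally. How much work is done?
W = Fd cosθ = 465.1×54.4×cos(74°) = 6974.0 J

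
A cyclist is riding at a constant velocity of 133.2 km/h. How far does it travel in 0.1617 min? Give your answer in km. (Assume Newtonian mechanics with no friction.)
d = vt (with unit conversion) = 0.359 km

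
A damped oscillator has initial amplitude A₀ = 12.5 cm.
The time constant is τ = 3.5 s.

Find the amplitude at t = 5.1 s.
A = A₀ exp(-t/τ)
A = A₀ exp(−t/τ) = 12.5×exp(−5.1/3.5) = 2.911 cm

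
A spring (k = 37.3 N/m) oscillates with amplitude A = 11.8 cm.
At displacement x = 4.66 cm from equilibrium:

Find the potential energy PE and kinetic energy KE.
E_total = ½kA² = ½×37.3×(0.118)² = 0.2597 J
PE = ½kx² = ½×37.3×(0.0466)² = 0.0405 J
KE = E_total − PE = 0.2192 J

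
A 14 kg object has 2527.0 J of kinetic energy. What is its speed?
KE = ½mv² → v = √(2KE/m) = √(2×2527.0/14) = 19.0 m/s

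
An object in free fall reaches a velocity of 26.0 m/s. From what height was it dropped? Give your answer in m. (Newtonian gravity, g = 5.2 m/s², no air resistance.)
h = v²/(2g) = 65.0 m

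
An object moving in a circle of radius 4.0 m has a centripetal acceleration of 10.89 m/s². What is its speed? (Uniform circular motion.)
v = √(a_c × r) = √(10.89 × 4.0) = 6.6 m/s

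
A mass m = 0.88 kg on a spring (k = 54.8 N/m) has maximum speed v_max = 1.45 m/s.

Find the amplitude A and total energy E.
½mv²_max = ½kA² → A = v_max√(m/k) = 1.45×√(0.88/54.8) = 0.1837 m = 18.37 cm
E = ½mv²_max = ½×0.88×1.45² = 0.9251 J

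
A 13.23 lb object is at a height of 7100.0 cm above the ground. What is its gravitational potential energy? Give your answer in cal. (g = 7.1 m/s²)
PE = mgh = 6.001 kg × 7.1 m/s² × 71 m = 3025 J = 723.0 cal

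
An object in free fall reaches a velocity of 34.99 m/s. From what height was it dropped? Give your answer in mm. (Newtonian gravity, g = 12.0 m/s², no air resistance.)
h = v²/(2g) (with unit conversion) = 51010.0 mm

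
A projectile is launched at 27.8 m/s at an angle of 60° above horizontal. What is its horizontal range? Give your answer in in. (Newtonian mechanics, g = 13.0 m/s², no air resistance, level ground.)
R = v₀² sin(2θ) / g (with unit conversion) = 2027.0 in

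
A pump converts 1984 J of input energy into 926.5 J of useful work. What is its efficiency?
η = W_out/W_in = 926.5/1984 = 0.467 = 46.7%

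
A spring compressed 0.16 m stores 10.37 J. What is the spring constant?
PE = ½kx² → k = 2PE/x² = 2×10.37/0.16² = 810.2 N/m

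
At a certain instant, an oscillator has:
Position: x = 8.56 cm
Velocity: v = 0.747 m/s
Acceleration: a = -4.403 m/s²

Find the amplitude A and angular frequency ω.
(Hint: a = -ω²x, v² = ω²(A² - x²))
a = −ω²x → ω = √(|a|/x) = √(4.403/0.0856) = 7.172 rad/s
v² = ω²(A² − x²) → A = √(x² + v²/ω²) = √(0.0856² + 0.747²/7.172²) = 0.1348 m = 13.48 cm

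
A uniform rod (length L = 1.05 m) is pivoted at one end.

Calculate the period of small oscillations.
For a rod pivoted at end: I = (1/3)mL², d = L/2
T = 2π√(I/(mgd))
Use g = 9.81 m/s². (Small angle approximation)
I/m = (1/3)L² = 0.3675 m²; d = L/2 = 0.525 m
T = 2π√(I/(mgd)) = 2π√(0.3675/(9.81×0.525)) = 1.678 s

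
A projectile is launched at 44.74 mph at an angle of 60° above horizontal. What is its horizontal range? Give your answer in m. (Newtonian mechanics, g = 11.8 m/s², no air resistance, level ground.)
R = v₀² sin(2θ) / g (with unit conversion) = 29.36 m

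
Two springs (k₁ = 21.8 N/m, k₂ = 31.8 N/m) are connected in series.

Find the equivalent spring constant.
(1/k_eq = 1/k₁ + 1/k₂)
1/k_eq = 1/21.8 + 1/31.8 = 0.077318; k_eq = 12.93 N/m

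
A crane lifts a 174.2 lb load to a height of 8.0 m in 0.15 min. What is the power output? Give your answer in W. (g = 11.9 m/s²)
W = mgh = 79.02×11.9×8 = 7522 J
P = W/t = 7522/9 = 835.8 W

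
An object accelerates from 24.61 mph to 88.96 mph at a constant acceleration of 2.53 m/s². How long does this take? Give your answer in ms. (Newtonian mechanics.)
t = (v - v₀)/a (with unit conversion) = 11370.0 ms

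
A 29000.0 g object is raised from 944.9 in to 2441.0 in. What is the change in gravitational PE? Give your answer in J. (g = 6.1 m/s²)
ΔPE = mg(h₂ − h₁) = 29 kg × 6.1 m/s² × (62 − 24) m = 6722 J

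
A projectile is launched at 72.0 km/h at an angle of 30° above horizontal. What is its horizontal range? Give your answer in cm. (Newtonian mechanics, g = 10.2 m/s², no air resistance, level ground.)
R = v₀² sin(2θ) / g (with unit conversion) = 3396.0 cm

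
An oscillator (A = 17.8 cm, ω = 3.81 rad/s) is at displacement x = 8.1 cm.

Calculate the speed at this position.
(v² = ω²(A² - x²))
v = ω√(A² − x²) = 3.81×√(0.178² − 0.081²) = 0.6039 m/s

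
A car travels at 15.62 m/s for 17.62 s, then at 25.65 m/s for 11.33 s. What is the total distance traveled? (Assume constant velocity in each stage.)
d₁ = v₁t₁ = 15.62 × 17.62 = 275.224 m
d₂ = v₂t₂ = 25.65 × 11.33 = 290.614 m
d_total = 275.224 + 290.614 = 565.84 m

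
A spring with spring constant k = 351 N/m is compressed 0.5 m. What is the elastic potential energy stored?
PE = ½kx² = ½×351×0.5² = 43.88 J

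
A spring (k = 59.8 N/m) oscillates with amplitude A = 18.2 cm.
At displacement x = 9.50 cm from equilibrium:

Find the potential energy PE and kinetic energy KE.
E_total = ½kA² = ½×59.8×(0.182)² = 0.9904 J
PE = ½kx² = ½×59.8×(0.095)² = 0.2698 J
KE = E_total − PE = 0.7206 J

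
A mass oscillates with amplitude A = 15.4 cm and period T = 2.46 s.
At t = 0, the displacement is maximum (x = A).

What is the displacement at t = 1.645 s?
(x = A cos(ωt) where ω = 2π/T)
ω = 2π/T = 2π/2.46 = 2.554 rad/s
x = A cos(ωt) = 15.4×cos(2.554×1.645) = -7.529 cm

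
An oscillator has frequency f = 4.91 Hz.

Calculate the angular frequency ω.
ω = 2πf = 2π×4.91 = 30.85 rad/s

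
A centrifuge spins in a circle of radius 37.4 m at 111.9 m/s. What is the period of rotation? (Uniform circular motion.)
T = 2πr/v = 2π×37.4/111.9 = 2.1 s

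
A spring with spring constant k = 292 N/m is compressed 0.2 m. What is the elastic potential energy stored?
PE = ½kx² = ½×292×0.2² = 5.84 J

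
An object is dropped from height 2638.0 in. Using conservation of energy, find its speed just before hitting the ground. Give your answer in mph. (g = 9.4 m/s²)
mgh = ½mv² → v = √(2gh) = √(2×9.4×67.01) = 35.49 m/s = 79.39 mph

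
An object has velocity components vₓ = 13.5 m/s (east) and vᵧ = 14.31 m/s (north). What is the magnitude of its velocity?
|v| = √(vₓ² + vᵧ²) = √(13.5² + 14.31²) = √(387.026) = 19.67 m/s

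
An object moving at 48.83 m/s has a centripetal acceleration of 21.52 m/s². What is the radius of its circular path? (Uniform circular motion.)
r = v²/a_c = 48.83²/21.52 = 110.8 m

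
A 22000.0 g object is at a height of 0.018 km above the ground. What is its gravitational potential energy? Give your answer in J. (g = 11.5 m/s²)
PE = mgh = 22 kg × 11.5 m/s² × 18 m = 4554 J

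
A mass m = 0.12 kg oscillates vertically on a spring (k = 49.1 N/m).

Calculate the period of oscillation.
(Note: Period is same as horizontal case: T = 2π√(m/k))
T = 2π√(m/k) = 2π√(0.12/49.1) = 0.3106 s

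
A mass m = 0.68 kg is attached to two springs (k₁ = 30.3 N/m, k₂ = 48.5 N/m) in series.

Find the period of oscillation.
k_eq = k₁k₂/(k₁+k₂) = 18.65 N/m
T = 2π√(m/k_eq) = 2π√(0.68/18.65) = 1.2 s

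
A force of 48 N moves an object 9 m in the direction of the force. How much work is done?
W = Fd = 48×9 = 432.0 J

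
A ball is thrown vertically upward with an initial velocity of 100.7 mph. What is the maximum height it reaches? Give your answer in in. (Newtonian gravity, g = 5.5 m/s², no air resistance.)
h_max = v₀²/(2g) (with unit conversion) = 7253.0 in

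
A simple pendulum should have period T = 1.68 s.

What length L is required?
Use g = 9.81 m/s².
T = 2π√(L/g) → L = g(T/2π)² = 9.81×(1.68/2π)² = 0.7013 m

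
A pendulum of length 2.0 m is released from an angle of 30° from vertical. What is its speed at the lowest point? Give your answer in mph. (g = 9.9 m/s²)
h = L(1 − cosθ) = 2.0×(1 − cos30°) = 0.2679 m
v = √(2gh) = √(2×9.9×0.2679) = 2.303 m/s = 5.152 mph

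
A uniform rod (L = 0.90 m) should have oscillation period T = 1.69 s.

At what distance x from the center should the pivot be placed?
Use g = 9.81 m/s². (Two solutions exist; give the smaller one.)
T = 2π√((L²/12 + x²)/(gx)). Let c = T²g/(4π²) = 0.7097.
x² − cx + L²/12 = 0 → x = (c − √(c² − L²/3))/2 = 0.1131 m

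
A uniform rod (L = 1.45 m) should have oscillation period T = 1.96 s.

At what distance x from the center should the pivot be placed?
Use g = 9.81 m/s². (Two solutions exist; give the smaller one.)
T = 2π√((L²/12 + x²)/(gx)). Let c = T²g/(4π²) = 0.9546.
x² − cx + L²/12 = 0 → x = (c − √(c² − L²/3))/2 = 0.2479 m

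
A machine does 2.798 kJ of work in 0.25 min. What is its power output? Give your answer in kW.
P = W/t = 2798 J / 15 s = 186.5 W = 0.1865 kW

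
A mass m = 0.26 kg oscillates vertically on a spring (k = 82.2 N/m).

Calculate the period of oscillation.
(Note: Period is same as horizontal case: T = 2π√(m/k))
T = 2π√(m/k) = 2π√(0.26/82.2) = 0.3534 s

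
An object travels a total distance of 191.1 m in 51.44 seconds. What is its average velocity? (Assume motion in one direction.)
v_avg = Δd / Δt = 191.1 / 51.44 = 3.72 m/s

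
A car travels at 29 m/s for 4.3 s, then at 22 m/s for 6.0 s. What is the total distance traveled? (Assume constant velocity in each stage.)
d₁ = v₁t₁ = 29 × 4.3 = 124.7 m
d₂ = v₂t₂ = 22 × 6.0 = 132 m
d_total = 124.7 + 132 = 256.7 m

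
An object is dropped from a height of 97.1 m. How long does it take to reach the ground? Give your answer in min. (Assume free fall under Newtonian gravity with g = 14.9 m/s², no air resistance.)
t = √(2h/g) (with unit conversion) = 0.06017 min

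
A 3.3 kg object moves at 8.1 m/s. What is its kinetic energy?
KE = ½mv² = ½×3.3×8.1² = 108.2565 J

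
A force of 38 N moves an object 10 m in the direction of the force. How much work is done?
W = Fd = 38×10 = 380.0 J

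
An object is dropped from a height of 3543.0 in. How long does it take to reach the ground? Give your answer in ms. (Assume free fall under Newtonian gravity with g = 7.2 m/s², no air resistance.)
t = √(2h/g) (with unit conversion) = 5000.0 ms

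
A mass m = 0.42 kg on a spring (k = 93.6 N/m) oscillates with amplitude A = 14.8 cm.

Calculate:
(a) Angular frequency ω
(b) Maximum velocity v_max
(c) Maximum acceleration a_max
ω = √(k/m) = √(93.6/0.42) = 14.93 rad/s
v_max = ωA = 14.93×0.148 = 2.209 m/s
a_max = ω²A = 14.93²×0.148 = 32.98 m/s²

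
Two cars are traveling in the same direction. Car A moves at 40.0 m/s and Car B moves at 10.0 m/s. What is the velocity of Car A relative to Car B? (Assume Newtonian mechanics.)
v_rel = v_A - v_B = 40.0 - 10.0 = 30.0 m/s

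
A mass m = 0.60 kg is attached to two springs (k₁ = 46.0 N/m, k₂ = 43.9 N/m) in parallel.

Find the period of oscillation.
k_eq = k₁+k₂ = 89.9 N/m
T = 2π√(m/k_eq) = 2π√(0.6/89.9) = 0.5133 s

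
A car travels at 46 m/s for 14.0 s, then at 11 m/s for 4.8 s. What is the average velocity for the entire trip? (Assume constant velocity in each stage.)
d₁ = v₁t₁ = 46 × 14.0 = 644 m
d₂ = v₂t₂ = 11 × 4.8 = 52.8 m
d_total = 696.8 m, t_total = 18.8 s
v_avg = d_total/t_total = 696.8/18.8 = 37.06 m/s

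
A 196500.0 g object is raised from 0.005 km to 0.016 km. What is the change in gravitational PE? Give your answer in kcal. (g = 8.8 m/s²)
ΔPE = mg(h₂ − h₁) = 196.5 kg × 8.8 m/s² × (16 − 5) m = 1.902e+04 J = 4.546 kcal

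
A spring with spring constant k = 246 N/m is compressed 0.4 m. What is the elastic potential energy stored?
PE = ½kx² = ½×246×0.4² = 19.68 J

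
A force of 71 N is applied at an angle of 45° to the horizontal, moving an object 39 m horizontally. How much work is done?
W = Fd cosθ = 71×39×cos(45°) = 1958.0 J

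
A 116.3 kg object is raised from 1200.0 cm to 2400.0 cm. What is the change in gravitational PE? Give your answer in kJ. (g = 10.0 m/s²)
ΔPE = mg(h₂ − h₁) = 116.3 kg × 10.0 m/s² × (24 − 12) m = 1.396e+04 J = 13.96 kJ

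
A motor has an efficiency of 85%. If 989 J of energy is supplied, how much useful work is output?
W_out = η × W_in = 0.85 × 989 = 840.65 J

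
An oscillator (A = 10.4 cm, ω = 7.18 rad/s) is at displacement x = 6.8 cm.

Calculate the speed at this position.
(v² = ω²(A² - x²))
v = ω√(A² − x²) = 7.18×√(0.104² − 0.068²) = 0.565 m/s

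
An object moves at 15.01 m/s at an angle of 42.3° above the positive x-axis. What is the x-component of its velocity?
vₓ = v cos(θ) = 15.01 × cos(42.3°) = 11.1 m/s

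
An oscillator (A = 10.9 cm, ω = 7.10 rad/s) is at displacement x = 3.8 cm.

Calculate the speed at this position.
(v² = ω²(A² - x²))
v = ω√(A² − x²) = 7.1×√(0.109² − 0.038²) = 0.7253 m/s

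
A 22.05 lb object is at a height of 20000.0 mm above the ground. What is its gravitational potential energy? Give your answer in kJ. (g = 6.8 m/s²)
PE = mgh = 10 kg × 6.8 m/s² × 20 m = 1360 J = 1.36 kJ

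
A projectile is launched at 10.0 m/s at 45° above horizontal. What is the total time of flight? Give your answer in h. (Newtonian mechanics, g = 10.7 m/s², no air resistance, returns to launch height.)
T = 2v₀sin(θ)/g (with unit conversion) = 0.0003671 h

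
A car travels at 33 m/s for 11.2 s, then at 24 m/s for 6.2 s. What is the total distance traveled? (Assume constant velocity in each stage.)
d₁ = v₁t₁ = 33 × 11.2 = 369.6 m
d₂ = v₂t₂ = 24 × 6.2 = 148.8 m
d_total = 369.6 + 148.8 = 518.4 m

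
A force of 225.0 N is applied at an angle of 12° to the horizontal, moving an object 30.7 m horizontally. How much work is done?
W = Fd cosθ = 225.0×30.7×cos(12°) = 6756.6 J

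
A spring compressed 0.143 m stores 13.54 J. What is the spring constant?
PE = ½kx² → k = 2PE/x² = 2×13.54/0.143² = 1324.0 N/m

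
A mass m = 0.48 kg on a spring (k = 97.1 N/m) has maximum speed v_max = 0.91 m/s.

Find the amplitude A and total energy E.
½mv²_max = ½kA² → A = v_max√(m/k) = 0.91×√(0.48/97.1) = 0.06398 m = 6.398 cm
E = ½mv²_max = ½×0.48×0.91² = 0.1987 J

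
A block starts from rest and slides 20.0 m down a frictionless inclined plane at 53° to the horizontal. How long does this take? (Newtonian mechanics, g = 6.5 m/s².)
a = g sin(θ) = 6.5 × sin(53°) = 5.19 m/s²
t = √(2d/a) = √(2 × 20.0 / 5.19) = 2.78 s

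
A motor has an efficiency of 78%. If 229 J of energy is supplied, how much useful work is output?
W_out = η × W_in = 0.78 × 229 = 178.62 J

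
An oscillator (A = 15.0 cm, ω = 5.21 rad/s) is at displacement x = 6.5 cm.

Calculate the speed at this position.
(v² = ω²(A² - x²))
v = ω√(A² − x²) = 5.21×√(0.15² − 0.065²) = 0.7043 m/s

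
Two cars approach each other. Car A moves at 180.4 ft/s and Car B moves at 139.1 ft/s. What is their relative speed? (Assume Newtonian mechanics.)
v_rel = v_A + v_B = 180.4 + 139.1 = 319.5 ft/s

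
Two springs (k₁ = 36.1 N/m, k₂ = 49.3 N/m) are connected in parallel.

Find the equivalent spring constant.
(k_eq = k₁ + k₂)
k_eq = k₁ + k₂ = 36.1 + 49.3 = 85.4 N/m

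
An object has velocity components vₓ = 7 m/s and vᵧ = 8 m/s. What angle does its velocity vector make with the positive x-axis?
θ = arctan(vᵧ/vₓ) = arctan(8/7) = 48.81°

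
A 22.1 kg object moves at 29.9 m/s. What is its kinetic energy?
KE = ½mv² = ½×22.1×29.9² = 9878.81 J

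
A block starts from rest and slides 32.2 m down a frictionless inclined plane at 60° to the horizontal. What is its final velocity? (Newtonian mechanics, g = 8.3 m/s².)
a = g sin(θ) = 8.3 × sin(60°) = 7.19 m/s²
v = √(2ad) = √(2 × 7.19 × 32.2) = 21.52 m/s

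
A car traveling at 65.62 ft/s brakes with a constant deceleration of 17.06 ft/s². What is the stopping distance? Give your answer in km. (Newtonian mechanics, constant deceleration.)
d = v₀² / (2a) (with unit conversion) = 0.03847 km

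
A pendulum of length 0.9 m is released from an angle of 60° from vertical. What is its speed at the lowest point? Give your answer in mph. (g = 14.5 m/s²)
h = L(1 − cosθ) = 0.9×(1 − cos60°) = 0.45 m
v = √(2gh) = √(2×14.5×0.45) = 3.612 m/s = 8.081 mph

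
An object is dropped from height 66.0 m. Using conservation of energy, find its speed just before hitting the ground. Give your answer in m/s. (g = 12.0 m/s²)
mgh = ½mv² → v = √(2gh) = √(2×12.0×66) = 39.8 m/s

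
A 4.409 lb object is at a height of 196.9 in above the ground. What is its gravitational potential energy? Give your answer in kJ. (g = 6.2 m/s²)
PE = mgh = 2 kg × 6.2 m/s² × 5.001 m = 62.01 J = 0.06201 kJ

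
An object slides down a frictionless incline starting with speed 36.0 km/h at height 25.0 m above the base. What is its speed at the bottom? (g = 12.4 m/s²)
½mv₀² + mgh = ½mv² → v = √(v₀² + 2gh) = √(10² + 2×12.4×25) = 26.83 m/s = 96.6 km/h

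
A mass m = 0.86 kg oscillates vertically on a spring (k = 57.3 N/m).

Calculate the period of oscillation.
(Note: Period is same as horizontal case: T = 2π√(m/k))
T = 2π√(m/k) = 2π√(0.86/57.3) = 0.7698 s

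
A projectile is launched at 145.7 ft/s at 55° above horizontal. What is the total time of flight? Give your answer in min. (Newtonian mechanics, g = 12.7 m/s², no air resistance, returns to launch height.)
T = 2v₀sin(θ)/g (with unit conversion) = 0.09548 min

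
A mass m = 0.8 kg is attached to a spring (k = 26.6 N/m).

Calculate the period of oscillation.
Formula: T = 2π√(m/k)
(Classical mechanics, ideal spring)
T = 2π√(m/k) = 2π√(0.8/26.6) = 1.09 s; f = 1/T = 0.9177 Hz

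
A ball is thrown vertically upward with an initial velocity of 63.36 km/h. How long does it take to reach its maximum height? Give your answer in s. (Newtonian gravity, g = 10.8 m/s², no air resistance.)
t_up = v₀/g (with unit conversion) = 1.63 s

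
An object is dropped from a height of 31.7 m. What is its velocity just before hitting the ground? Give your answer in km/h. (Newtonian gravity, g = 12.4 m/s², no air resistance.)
v = √(2gh) (with unit conversion) = 100.9 km/h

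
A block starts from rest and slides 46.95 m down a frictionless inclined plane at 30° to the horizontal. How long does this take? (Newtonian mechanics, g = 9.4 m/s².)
a = g sin(θ) = 9.4 × sin(30°) = 4.7 m/s²
t = √(2d/a) = √(2 × 46.95 / 4.7) = 4.47 s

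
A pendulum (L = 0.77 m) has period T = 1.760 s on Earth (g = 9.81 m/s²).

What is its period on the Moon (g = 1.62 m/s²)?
T = 2π√(L/g), so T_moon/T_earth = √(g_earth/g_moon)
T_moon = 2π√(0.77/1.62) = 4.332 s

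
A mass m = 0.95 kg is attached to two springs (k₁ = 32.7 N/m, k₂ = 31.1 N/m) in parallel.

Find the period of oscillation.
k_eq = k₁+k₂ = 63.8 N/m
T = 2π√(m/k_eq) = 2π√(0.95/63.8) = 0.7667 s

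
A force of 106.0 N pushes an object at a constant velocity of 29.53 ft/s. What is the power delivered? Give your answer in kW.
P = Fv = 106 N × 9.001 m/s = 954.1 W = 0.9541 kW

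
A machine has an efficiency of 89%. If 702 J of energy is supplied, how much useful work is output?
W_out = η × W_in = 0.89 × 702 = 624.78 J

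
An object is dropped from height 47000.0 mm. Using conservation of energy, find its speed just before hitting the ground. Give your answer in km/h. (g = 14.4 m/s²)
mgh = ½mv² → v = √(2gh) = √(2×14.4×47) = 36.79 m/s = 132.4 km/h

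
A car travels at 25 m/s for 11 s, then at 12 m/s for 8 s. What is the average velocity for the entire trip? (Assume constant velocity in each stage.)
d₁ = v₁t₁ = 25 × 11 = 275 m
d₂ = v₂t₂ = 12 × 8 = 96 m
d_total = 371 m, t_total = 19 s
v_avg = d_total/t_total = 371/19 = 19.53 m/s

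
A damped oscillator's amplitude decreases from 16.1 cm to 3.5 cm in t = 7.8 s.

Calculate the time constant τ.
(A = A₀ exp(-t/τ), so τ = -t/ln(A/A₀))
A/A₀ = 3.5/16.1 = 0.2174; ln(A/A₀) = -1.526
τ = −t/ln(A/A₀) = −7.8/-1.526 = 5.111 s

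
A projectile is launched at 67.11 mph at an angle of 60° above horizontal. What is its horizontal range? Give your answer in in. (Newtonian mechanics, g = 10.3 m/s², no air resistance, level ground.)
R = v₀² sin(2θ) / g (with unit conversion) = 2979.0 in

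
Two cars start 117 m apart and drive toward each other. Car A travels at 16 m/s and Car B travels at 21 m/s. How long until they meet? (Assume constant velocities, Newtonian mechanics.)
Combined speed: v_combined = 16 + 21 = 37 m/s
Time to meet: t = d/37 = 117/37 = 3.16 s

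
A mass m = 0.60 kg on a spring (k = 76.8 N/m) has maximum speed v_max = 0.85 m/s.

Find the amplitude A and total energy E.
½mv²_max = ½kA² → A = v_max√(m/k) = 0.85×√(0.6/76.8) = 0.07513 m = 7.513 cm
E = ½mv²_max = ½×0.6×0.85² = 0.2167 J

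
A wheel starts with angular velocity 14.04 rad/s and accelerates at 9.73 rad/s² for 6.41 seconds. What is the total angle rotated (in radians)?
θ = ω₀t + ½αt² = 14.04×6.41 + ½×9.73×6.41² = 289.89 rad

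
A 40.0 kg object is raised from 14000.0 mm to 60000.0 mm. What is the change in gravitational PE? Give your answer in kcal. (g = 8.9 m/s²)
ΔPE = mg(h₂ − h₁) = 40 kg × 8.9 m/s² × (60 − 14) m = 1.638e+04 J = 3.914 kcal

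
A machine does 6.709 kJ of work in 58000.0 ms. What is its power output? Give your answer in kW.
P = W/t = 6709 J / 58 s = 115.7 W = 0.1157 kW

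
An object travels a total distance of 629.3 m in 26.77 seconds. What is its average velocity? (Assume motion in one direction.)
v_avg = Δd / Δt = 629.3 / 26.77 = 23.51 m/s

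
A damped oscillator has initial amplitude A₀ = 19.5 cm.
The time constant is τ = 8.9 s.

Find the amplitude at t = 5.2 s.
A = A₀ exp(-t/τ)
A = A₀ exp(−t/τ) = 19.5×exp(−5.2/8.9) = 10.87 cm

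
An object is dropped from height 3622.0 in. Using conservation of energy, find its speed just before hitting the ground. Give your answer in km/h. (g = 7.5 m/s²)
mgh = ½mv² → v = √(2gh) = √(2×7.5×92) = 37.15 m/s = 133.7 km/h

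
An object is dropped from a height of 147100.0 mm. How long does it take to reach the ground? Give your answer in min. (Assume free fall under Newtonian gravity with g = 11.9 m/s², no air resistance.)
t = √(2h/g) (with unit conversion) = 0.08287 min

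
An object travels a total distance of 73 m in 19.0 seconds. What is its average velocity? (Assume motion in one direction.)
v_avg = Δd / Δt = 73 / 19.0 = 3.84 m/s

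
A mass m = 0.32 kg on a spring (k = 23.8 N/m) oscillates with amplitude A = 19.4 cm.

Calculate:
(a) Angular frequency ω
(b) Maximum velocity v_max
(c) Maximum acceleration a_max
ω = √(k/m) = √(23.8/0.32) = 8.624 rad/s
v_max = ωA = 8.624×0.194 = 1.673 m/s
a_max = ω²A = 8.624²×0.194 = 14.43 m/s²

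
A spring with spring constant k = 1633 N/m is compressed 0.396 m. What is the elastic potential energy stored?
PE = ½kx² = ½×1633×0.396² = 128.0 J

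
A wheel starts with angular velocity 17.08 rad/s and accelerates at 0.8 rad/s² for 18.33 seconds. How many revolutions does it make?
θ = ω₀t + ½αt² = 17.08×18.33 + ½×0.8×18.33² = 447.47 rad
Revolutions = θ/(2π) = 447.47/(2π) = 71.22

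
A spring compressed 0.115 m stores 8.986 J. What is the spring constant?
PE = ½kx² → k = 2PE/x² = 2×8.986/0.115² = 1359.0 N/m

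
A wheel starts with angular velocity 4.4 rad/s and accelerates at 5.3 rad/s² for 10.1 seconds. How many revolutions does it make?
θ = ω₀t + ½αt² = 4.4×10.1 + ½×5.3×10.1² = 314.77 rad
Revolutions = θ/(2π) = 314.77/(2π) = 50.1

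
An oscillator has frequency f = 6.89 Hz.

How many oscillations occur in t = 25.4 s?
n = f×t = 6.89×25.4 = 175 oscillations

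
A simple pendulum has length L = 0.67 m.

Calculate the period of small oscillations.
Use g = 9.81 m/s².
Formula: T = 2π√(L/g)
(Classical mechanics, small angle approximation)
T = 2π√(L/g) = 2π√(0.67/9.81) = 1.642 s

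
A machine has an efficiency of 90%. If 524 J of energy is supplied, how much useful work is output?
W_out = η × W_in = 0.9 × 524 = 471.6 J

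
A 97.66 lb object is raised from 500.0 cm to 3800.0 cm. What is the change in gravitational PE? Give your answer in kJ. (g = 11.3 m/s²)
ΔPE = mg(h₂ − h₁) = 44.3 kg × 11.3 m/s² × (38 − 5) m = 1.652e+04 J = 16.52 kJ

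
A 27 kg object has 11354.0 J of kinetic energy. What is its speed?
KE = ½mv² → v = √(2KE/m) = √(2×11354.0/27) = 29.0 m/s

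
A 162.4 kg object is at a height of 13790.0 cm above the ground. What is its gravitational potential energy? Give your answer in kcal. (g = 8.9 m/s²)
PE = mgh = 162.4 kg × 8.9 m/s² × 137.9 m = 1.993e+05 J = 47.64 kcal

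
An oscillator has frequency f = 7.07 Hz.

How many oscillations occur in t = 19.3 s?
n = f×t = 7.07×19.3 = 136.5 oscillations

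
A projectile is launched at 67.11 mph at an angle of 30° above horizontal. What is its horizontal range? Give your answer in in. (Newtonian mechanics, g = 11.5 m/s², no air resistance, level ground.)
R = v₀² sin(2θ) / g (with unit conversion) = 2668.0 in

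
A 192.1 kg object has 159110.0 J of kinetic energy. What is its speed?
KE = ½mv² → v = √(2KE/m) = √(2×159110.0/192.1) = 40.7 m/s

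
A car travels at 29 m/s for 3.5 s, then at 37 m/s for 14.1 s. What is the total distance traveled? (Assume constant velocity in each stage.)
d₁ = v₁t₁ = 29 × 3.5 = 101.5 m
d₂ = v₂t₂ = 37 × 14.1 = 521.7 m
d_total = 101.5 + 521.7 = 623.2 m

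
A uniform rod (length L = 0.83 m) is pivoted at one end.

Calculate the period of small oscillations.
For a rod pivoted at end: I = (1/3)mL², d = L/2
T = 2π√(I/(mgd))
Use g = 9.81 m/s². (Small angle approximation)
I/m = (1/3)L² = 0.2296 m²; d = L/2 = 0.415 m
T = 2π√(I/(mgd)) = 2π√(0.2296/(9.81×0.415)) = 1.492 s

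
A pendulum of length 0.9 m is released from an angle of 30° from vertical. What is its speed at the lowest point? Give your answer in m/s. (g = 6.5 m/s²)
h = L(1 − cosθ) = 0.9×(1 − cos30°) = 0.1206 m
v = √(2gh) = √(2×6.5×0.1206) = 1.252 m/s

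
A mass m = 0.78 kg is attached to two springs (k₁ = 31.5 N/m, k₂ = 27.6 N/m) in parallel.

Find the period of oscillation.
k_eq = k₁+k₂ = 59.1 N/m
T = 2π√(m/k_eq) = 2π√(0.78/59.1) = 0.7218 s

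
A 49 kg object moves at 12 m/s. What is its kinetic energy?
KE = ½mv² = ½×49×12² = 3528.0 J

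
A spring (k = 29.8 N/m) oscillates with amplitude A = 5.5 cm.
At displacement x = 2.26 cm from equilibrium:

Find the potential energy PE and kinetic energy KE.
E_total = ½kA² = ½×29.8×(0.055)² = 0.04507 J
PE = ½kx² = ½×29.8×(0.0226)² = 0.00761 J
KE = E_total − PE = 0.03746 J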